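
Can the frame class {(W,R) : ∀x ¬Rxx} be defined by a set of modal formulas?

If a class were modally definable it would be closed under surjective bounded morphisms (Goldblatt–Thomason).
The 4-cycle (worlds w0,w1,w2,w3 with w0→w1→w2→w3→w0) is irreflexive, and the map sending every world to a single reflexive point • is a surjective bounded morphism (forth: every edge maps to (•,•); back: every world has a successor). So any modal formula valid on the 4-cycle is also valid on the reflexive point, which is not irreflexive.
Hence irreflexivity is not modally definable.

Not modally definable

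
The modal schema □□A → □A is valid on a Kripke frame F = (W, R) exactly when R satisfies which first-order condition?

Suppose □□A→□A is valid. Take Rxy and set V(A)={w : xR²w}. Then □□A at x, so □A at x, so A at y, i.e. ∃z(Rxz∧Rzy).

density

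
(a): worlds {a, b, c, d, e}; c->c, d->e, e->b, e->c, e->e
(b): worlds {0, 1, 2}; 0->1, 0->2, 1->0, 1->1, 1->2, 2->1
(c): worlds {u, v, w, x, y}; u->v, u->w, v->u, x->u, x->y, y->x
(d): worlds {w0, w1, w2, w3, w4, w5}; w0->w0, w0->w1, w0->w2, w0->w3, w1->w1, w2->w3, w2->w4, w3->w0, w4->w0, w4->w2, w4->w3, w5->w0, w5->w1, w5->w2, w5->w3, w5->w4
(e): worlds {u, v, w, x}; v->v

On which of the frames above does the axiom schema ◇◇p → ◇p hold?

Frame correspondent (Sahlqvist): ∀x ∀y ∀z (Rxy ∧ Ryz → Rxz) — i.e. transitivity.
(a): fails — Rde and Reb but not Rdb.
(b): fails — R01 and R10 but not R00.
(c): fails — Ruv and Rvu but not Ruu.
(d): fails — Rw2w4 and Rw4w2 but not Rw2w2.
(e): holds.

(e)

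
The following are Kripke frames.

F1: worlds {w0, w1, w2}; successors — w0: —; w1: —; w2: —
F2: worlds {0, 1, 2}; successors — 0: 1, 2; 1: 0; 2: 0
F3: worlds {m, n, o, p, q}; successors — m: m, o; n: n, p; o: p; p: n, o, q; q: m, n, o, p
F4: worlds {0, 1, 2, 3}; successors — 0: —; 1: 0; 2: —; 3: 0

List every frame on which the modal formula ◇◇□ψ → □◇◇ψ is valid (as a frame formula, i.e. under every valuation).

F1, F2, F4

The schema corresponds to a generalized confluence (Geach) condition: ∀x ∀y ∀z ((xR²y ∧ xRz) → ∃w (yRw ∧ zR²w)).
F1: ✓.
F2: ✓.
F3: fails — mR²o, mRo but no w with oRw and oR²w.
F4: ✓.
Valid on: F1, F2, F4.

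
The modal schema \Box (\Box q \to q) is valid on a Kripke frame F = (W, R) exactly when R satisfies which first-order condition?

shift-reflexivity: \forall x \forall y (Rxy \to Ryy)

Suppose □(□q→q) is valid. Take Rxy and set V(q)={w : Ryw}. Then at y, □q holds; since □(□q→q) at x, □q→q at y, so q at y, i.e. Ryy.
Conversely, any frame satisfying \forall x \forall y (Rxy \to Ryy) validates the schema.
Frame condition: \forall x \forall y (Rxy \to Ryy).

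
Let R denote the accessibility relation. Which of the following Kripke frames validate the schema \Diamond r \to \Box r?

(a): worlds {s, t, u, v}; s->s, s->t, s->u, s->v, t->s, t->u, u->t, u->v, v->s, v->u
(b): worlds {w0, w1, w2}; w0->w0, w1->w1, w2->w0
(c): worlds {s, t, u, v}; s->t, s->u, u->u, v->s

(b)

The schema corresponds to partial functionality: \forall x \forall y \forall z (Rxy \wedge Rxz \to y = z).
(a): fails — s sees both s and t.
(b): condition met.
(c): fails — s sees both t and u.
Valid on: (b).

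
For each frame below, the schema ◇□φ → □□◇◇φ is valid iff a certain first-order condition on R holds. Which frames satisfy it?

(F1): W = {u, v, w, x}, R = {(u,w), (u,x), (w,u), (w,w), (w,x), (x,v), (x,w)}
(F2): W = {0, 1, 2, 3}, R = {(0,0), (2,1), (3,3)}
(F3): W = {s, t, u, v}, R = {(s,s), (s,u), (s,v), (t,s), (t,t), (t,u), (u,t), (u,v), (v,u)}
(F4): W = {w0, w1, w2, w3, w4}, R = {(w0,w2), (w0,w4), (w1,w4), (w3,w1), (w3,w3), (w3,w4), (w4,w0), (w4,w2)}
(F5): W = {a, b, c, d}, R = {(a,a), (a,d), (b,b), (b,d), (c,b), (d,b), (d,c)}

(F2), (F5)

The schema corresponds to a generalized confluence (Geach) condition: ∀x ∀y ∀z ((xRy ∧ xR²z) → ∃w (yRw ∧ zR²w)).
(F1): fails — uRw, uR²v but no t with wRt and vR²t.
(F2): satisfies the condition.
(F3): fails — sRv, sR²v but no w with vRw and vR²w.
(F4): fails — w0Rw2, w0R²w0 but no w with w2Rw and w0R²w.
(F5): satisfies the condition.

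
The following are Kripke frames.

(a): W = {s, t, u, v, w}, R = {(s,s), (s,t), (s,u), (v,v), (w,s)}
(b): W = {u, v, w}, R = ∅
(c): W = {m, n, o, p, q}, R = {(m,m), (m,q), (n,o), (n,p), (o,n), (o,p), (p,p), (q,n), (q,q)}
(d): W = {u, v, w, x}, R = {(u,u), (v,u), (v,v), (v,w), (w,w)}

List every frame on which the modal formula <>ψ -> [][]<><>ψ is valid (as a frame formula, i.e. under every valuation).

(b)

This is the axiom for a generalized confluence (Geach) condition; its first-order frame correspondent is forall x forall y forall z ((xRy & x R^2 z) -> exists w (y = w & z R^2 w)).
(a): fails — sRs, sR²t but no w* with s=w* and tR²w*.
(b): ✓.
(c): fails — mRm, mR²n but no w with m=w and nR²w.
(d): fails — vRu, vR²w but no t with u=t and wR²t.
Valid on: (b).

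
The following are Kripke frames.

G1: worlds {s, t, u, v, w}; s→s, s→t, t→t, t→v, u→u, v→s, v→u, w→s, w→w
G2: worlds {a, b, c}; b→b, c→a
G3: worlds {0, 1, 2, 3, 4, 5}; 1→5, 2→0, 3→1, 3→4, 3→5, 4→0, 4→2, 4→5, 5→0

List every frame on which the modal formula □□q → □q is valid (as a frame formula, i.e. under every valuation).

Frame correspondent (Sahlqvist): ∀x ∀y (Rxy → ∃z (Rxz ∧ Rzy)) — i.e. density.
G1: holds.
G2: fails — Rca but no z with Rcz and Rza.
G3: fails — R34 but no z with R3z and Rz4.

G1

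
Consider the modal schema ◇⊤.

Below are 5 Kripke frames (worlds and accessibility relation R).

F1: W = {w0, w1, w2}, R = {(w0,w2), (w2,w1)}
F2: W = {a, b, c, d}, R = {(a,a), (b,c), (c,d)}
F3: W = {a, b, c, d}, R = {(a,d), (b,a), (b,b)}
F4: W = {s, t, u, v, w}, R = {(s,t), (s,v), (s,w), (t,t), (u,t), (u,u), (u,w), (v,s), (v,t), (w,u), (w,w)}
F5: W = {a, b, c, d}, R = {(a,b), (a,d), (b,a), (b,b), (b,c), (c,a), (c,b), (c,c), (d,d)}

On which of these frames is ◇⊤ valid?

The schema corresponds to seriality: ∀x ∃y Rxy.
F1: fails — world w1 has no successor.
F2: fails — world d has no successor.
F3: fails — world c has no successor.
F4: satisfies the condition.
F5: satisfies the condition.
Valid on: F4, F5.

F4, F5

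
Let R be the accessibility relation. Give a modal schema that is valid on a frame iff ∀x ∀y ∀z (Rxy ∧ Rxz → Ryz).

A defining formula is ◇ψ → □◇ψ (the 5 axiom).
Suppose ◇ψ→□◇ψ is valid. Take Rxy, Rxz and set V(ψ)={y}. Then ◇ψ at x, so □◇ψ at x, so ◇ψ at z, so some w with Rzw has ψ; w=y, i.e. Rzy. By symmetry of the argument, Ryz.

◇ψ → □◇ψ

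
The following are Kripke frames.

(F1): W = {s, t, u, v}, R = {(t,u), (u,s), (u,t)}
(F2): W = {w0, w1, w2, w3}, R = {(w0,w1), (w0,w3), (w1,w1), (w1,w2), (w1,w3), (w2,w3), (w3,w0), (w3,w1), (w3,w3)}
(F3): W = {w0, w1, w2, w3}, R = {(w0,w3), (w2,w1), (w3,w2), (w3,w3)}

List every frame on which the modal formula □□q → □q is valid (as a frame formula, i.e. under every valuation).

This is the axiom for density; its first-order frame correspondent is ∀x ∀y (Rxy → ∃z (Rxz ∧ Rzy)).
(F1): fails — Rus but no z with Ruz and Rzs.
(F2): ✓.
(F3): fails — Rw2w1 but no z with Rw2z and Rzw1.
Valid on: (F2).

(F2)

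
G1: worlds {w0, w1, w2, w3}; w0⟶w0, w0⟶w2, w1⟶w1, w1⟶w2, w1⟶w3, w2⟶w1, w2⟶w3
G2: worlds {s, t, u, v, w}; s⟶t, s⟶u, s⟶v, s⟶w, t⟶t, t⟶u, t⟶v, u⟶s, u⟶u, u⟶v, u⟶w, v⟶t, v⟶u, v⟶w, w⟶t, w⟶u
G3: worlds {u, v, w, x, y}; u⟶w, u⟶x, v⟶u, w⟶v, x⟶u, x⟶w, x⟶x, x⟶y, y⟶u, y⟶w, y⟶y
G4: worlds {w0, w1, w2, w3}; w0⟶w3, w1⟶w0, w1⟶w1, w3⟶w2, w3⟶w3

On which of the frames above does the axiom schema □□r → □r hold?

G1, G2, G4

Frame correspondent (Sahlqvist): ∀x ∀y (Rxy → ∃z (Rxz ∧ Rzy)) — i.e. density.
G1: ✓.
G2: ✓.
G3: fails — Rvu but no z with Rvz and Rzu.
G4: ✓.
Valid on: G1, G2, G4.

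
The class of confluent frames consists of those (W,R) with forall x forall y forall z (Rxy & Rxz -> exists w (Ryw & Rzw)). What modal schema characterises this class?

◇□r → □◇r

A defining formula is ◇□r → □◇r (the .2 axiom).
Suppose ◇□r→□◇r is valid. Take Rxy, Rxz and set V(r)={w : Ryw}. Then □r at y so ◇□r at x, so □◇r at x, so ◇r at z, giving w with Rzw and Ryw.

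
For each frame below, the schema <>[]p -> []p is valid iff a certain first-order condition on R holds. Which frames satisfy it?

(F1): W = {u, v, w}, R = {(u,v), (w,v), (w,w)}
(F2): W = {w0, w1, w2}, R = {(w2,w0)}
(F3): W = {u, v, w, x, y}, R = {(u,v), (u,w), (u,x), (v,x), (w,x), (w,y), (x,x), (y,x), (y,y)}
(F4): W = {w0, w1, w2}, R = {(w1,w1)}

Frame correspondent (Sahlqvist): forall x forall y forall z (Rxy & Rxz -> Ryz) — i.e. the Euclidean property.
(F1): fails — Ruv and Ruv but not Rvv.
(F2): fails — Rw2w0 and Rw2w0 but not Rw0w0.
(F3): fails — Ruv and Ruv but not Rvv.
(F4): ✓.

(F4)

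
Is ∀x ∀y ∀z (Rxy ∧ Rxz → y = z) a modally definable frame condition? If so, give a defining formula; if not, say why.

Yes, by ◇q → □q

Yes: it is partial functionality, defined by the CD schema ◇q → □q.
Suppose ◇q→□q is valid. Take Rxy, Rxz and set V(q)={y}. Then ◇q at x, so □q at x, so q at z, i.e. z=y.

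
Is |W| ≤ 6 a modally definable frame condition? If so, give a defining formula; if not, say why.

No — not modally definable

Modal frame validity is preserved under disjoint unions.
Any modal formula valid on each of 7 disjoint one-world frames is valid on their disjoint union (validity is preserved under disjoint unions). Each one-world frame has |W|=1≤6, but the union has |W|=7.
So the class is not modally definable.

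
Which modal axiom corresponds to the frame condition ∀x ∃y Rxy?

□p → ◇p

The condition is seriality. The D schema □p → ◇p defines it.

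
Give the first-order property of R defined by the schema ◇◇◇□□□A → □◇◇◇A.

∀x ∀y ∀z ((xR³y ∧ xRz) → ∃w (yR³w ∧ zR³w))

This is a Sahlqvist (Geach-type) schema ◇^3□^3A → □^1◇^3A.
Minimal-valuation argument: fix x; take any y with xR^3y and any z with xR^1z. Set V(A) to the set of worlds R-reachable from y in exactly 3 steps. Then □^3A holds at y, so the antecedent holds at x; validity forces ◇^3A at z, giving a w with zR^3w and yR^3w.
First-order correspondent: ∀x ∀y ∀z ((xR³y ∧ xRz) → ∃w (yR³w ∧ zR³w)).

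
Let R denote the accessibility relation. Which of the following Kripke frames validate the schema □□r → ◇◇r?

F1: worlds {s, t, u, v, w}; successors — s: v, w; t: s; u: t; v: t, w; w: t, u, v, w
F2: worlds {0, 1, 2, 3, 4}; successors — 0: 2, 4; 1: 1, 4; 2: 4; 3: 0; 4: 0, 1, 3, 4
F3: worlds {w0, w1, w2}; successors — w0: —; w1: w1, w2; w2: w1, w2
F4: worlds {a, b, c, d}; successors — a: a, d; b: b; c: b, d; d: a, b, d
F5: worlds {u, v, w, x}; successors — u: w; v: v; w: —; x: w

This is the axiom for a generalized confluence (Geach) condition; its first-order frame correspondent is ∀x ∃w (xR²w ∧ xR²w).
F1: satisfies the condition.
F2: satisfies the condition.
F3: fails — at w0 but no w with w0R²w and w0R²w.
F4: satisfies the condition.
F5: fails — at u but no t with uR²t and uR²t.
Valid on: F1, F2, F4.

F1, F2, F4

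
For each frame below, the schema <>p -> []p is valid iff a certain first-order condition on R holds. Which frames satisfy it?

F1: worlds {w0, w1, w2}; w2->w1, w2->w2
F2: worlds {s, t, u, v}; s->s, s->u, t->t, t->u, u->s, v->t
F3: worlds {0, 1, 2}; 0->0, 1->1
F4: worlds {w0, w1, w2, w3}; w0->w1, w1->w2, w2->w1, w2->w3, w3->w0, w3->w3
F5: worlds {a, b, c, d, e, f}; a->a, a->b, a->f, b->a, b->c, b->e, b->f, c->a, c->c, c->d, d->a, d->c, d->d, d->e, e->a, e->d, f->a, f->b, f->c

F3

Frame correspondent (Sahlqvist): forall x forall y forall z (Rxy & Rxz -> y = z) — i.e. partial functionality.
F1: fails — w2 sees both w1 and w2.
F2: fails — s sees both s and u.
F3: holds.
F4: fails — w2 sees both w1 and w3.
F5: fails — a sees both a and b.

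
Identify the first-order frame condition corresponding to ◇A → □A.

partial functionality

Suppose ◇A→□A is valid. Take Rxy, Rxz and set V(A)={y}. Then ◇A at x, so □A at x, so A at z, i.e. z=y.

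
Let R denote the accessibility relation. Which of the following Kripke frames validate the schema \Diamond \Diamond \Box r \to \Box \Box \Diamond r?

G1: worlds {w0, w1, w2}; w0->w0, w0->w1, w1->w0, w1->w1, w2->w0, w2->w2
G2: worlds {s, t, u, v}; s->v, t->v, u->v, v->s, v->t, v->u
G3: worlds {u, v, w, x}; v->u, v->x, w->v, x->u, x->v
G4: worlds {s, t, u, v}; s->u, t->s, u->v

G1, G2

The schema corresponds to a generalized confluence (Geach) condition: \forall x \forall y \forall z ((x R^2 y \wedge x R^2 z) \to \exists w (yRw \wedge zRw)).
G1: ✓.
G2: ✓.
G3: fails — vR²u, vR²u but no t with uRt and uRt.
G4: fails — sR²v, sR²v but no w with vRw and vRw.
Valid on: G1, G2.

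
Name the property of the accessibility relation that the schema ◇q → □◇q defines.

the Euclidean property: ∀x ∀y ∀z (Rxy ∧ Rxz → Ryz)

Suppose ◇q→□◇q is valid. Take Rxy, Rxz and set V(q)={y}. Then ◇q at x, so □◇q at x, so ◇q at z, so some w with Rzw has q; w=y, i.e. Rzy. By symmetry of the argument, Ryz.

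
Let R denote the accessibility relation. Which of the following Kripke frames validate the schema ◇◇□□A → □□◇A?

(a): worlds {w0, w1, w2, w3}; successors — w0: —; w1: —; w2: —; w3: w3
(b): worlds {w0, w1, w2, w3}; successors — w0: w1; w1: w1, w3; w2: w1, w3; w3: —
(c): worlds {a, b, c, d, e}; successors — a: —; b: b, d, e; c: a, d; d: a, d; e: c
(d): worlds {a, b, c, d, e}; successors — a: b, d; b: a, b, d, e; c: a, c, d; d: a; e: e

(a)

The schema corresponds to a generalized confluence (Geach) condition: ∀x ∀y ∀z ((xR²y ∧ xR²z) → ∃w (yR²w ∧ zRw)).
(a): holds.
(b): fails — w0R²w1, w0R²w3 but no w with w1R²w and w3Rw.
(c): fails — bR²a, bR²a but no w with aR²w and aRw.
(d): fails — aR²d, aR²d but no w with dR²w and dRw.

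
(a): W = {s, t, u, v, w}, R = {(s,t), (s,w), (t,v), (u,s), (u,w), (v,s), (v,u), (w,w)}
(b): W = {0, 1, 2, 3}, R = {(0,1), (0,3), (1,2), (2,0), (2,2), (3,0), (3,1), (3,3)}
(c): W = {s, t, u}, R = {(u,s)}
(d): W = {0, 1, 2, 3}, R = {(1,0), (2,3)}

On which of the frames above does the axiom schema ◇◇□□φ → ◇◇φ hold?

(b), (c), (d)

This is the axiom for a generalized confluence (Geach) condition; its first-order frame correspondent is ∀x ∀y (xR²y → ∃w (yR²w ∧ xR²w)).
(a): fails — tR²s but no w* with sR²w* and tR²w*.
(b): condition met.
(c): condition met.
(d): condition met.
Valid on: (b), (c), (d).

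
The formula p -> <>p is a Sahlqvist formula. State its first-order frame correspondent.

This is frame-equivalent to □p → p (substitute ¬p for p and contrapose).
Suppose □p→p is valid. At any x set V(p)={w : Rxw}. Then □p holds at x, so p holds at x, i.e. Rxx.
Conversely, on a frame with reflexivity the schema holds at every world under every valuation.
So the correspondent is reflexivity.

Reflexivity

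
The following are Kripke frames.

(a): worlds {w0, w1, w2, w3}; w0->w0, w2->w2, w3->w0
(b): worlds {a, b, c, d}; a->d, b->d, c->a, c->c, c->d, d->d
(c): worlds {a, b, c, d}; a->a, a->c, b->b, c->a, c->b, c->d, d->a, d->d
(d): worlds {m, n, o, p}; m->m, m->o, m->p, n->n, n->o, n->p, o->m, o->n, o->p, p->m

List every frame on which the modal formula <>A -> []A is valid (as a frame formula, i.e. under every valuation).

(a)

Frame correspondent (Sahlqvist): forall x forall y forall z (Rxy & Rxz -> y = z) — i.e. partial functionality.
(a): condition met.
(b): fails — c sees both a and c.
(c): fails — a sees both a and c.
(d): fails — m sees both m and o.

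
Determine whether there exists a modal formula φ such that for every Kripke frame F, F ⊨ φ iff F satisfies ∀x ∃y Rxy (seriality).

Yes: it is seriality, defined by the D schema □q → ◇q.

Yes — defined by □q → ◇q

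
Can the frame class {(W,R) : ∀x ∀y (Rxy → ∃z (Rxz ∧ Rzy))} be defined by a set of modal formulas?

The condition is density. A defining modal formula is □□q → □q.
Suppose □□q→□q is valid. Take Rxy and set V(q)={w : xR²w}. Then □□q at x, so □q at x, so q at y, i.e. ∃z(Rxz∧Rzy).

Definable; □□q → □q defines it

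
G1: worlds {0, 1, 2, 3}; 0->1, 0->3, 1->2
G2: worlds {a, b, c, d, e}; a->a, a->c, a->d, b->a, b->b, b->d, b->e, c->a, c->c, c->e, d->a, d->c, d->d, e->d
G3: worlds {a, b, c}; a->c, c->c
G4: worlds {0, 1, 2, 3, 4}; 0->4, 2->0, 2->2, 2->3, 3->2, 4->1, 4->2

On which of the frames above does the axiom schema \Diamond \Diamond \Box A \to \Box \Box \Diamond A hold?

G3

Frame correspondent (Sahlqvist): \forall x \forall y \forall z ((x R^2 y \wedge x R^2 z) \to \exists w (yRw \wedge zRw)) — i.e. a generalized confluence (Geach) condition.
G1: fails — 0R²2, 0R²2 but no w with 2Rw and 2Rw.
G2: fails — aR²c, aR²e but no w with cRw and eRw.
G3: satisfies the condition.
G4: fails — 0R²1, 0R²1 but no w with 1Rw and 1Rw.
Valid on: G3.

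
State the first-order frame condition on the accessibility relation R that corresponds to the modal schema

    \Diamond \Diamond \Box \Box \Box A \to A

This is a Sahlqvist (Geach-type) schema ◇^2□^3A → □^0◇^0A.
Minimal-valuation argument: fix x; take any y with xR^2y and any z with xR^0z. Set V(A) to the set of worlds R-reachable from y in exactly 3 steps. Then □^3A holds at y, so the antecedent holds at x; validity forces ◇^0A at z, giving a w with zR^0w and yR^3w.
First-order correspondent: \forall x \forall y (x R^2 y \to \exists w (y R^3 w \wedge x = w)).

\forall x \forall y (x R^2 y \to \exists w (y R^3 w \wedge x = w))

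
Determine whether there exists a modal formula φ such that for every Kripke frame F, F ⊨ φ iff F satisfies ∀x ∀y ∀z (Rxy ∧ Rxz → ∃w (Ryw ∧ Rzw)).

This is a Sahlqvist condition; the .2 axiom ◇□q → □◇q defines it.
Suppose ◇□q→□◇q is valid. Take Rxy, Rxz and set V(q)={w : Ryw}. Then □q at y so ◇□q at x, so □◇q at x, so ◇q at z, giving w with Rzw and Ryw.

Yes — defined by ◇□q → □◇q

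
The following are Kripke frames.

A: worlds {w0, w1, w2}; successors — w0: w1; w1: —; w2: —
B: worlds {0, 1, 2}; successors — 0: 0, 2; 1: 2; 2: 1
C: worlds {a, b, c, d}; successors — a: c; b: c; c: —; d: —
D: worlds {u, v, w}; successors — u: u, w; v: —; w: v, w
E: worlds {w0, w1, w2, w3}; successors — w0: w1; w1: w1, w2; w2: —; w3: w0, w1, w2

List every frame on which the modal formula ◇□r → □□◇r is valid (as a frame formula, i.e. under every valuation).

A, C

The schema corresponds to a generalized confluence (Geach) condition: ∀x ∀y ∀z ((xRy ∧ xR²z) → ∃w (yRw ∧ zRw)).
A: condition met.
B: fails — 0R0, 0R²2 but no w with 0Rw and 2Rw.
C: condition met.
D: fails — uRu, uR²v but no t with uRt and vRt.
E: fails — w0Rw1, w0R²w2 but no w with w1Rw and w2Rw.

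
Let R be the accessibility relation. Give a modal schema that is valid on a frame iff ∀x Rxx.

□s → s

A defining formula is □s → s (the T axiom).
Suppose □s→s is valid. At any x set V(s)={w : Rxw}. Then □s holds at x, so s holds at x, i.e. Rxx.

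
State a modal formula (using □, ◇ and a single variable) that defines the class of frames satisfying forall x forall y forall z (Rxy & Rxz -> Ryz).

A defining formula is ◇p → □◇p (the 5 axiom).

◇p → □◇p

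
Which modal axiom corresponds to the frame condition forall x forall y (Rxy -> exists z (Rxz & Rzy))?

□□q → □q

This is density; the standard corresponding axiom is C4: □□q → □q.
Suppose □□q→□q is valid. Take Rxy and set V(q)={w : xR²w}. Then □□q at x, so □q at x, so q at y, i.e. ∃z(Rxz∧Rzy).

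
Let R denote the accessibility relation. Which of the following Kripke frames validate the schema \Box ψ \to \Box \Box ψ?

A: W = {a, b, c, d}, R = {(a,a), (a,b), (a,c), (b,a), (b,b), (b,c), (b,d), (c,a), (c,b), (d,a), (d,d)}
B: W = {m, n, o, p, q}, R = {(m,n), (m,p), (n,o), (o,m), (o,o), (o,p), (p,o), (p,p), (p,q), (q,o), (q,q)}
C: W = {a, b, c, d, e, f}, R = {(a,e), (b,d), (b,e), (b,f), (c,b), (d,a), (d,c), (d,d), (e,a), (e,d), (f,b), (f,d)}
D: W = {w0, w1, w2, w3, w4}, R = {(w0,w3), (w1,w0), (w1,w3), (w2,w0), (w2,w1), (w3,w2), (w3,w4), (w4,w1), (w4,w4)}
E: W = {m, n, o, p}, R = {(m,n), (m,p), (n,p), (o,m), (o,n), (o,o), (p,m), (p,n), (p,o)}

none

This is the axiom for transitivity; its first-order frame correspondent is \forall x \forall y \forall z (Rxy \wedge Ryz \to Rxz).
A: fails — Rab and Rbd but not Rad.
B: fails — Rom and Rmn but not Ron.
C: fails — Rdc and Rcb but not Rdb.
D: fails — Rw3w2 and Rw2w0 but not Rw3w0.
E: fails — Ron and Rnp but not Rop.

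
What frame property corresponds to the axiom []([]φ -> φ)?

Suppose □(□φ→φ) is valid. Take Rxy and set V(φ)={w : Ryw}. Then at y, □φ holds; since □(□φ→φ) at x, □φ→φ at y, so φ at y, i.e. Ryy.

Shift-reflexivity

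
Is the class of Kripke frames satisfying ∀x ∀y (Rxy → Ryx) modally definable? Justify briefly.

This is a Sahlqvist condition; the B axiom r → □◇r defines it.
Suppose r→□◇r is valid. Take Rxy and set V(r)={x}. Then r at x, so □◇r at x, so ◇r at y, so some z with Ryz has r; z=x, i.e. Ryx.

Yes — defined by r → □◇r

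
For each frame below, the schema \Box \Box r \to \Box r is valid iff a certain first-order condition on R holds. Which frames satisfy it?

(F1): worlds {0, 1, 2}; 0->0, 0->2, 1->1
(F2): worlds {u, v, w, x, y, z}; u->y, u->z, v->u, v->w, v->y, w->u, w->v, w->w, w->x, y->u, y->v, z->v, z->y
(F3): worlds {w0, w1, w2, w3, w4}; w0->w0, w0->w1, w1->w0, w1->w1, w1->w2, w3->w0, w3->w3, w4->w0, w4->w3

This is the axiom for density; its first-order frame correspondent is \forall x \forall y (Rxy \to \exists z (Rxz \wedge Rzy)).
(F1): ✓.
(F2): fails — Ruz but no t with Rut and Rtz.
(F3): ✓.

(F1), (F3)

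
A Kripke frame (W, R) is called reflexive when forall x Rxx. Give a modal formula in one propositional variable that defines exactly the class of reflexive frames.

The condition is reflexivity. The T schema □s → s defines it.
Suppose □s→s is valid. At any x set V(s)={w : Rxw}. Then □s holds at x, so s holds at x, i.e. Rxx.

□s → s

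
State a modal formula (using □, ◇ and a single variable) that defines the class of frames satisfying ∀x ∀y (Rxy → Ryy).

□(□q → q)

This is shift-reflexivity; the standard corresponding axiom is T□: □(□q → q).
Suppose □(□q→q) is valid. Take Rxy and set V(q)={w : Ryw}. Then at y, □q holds; since □(□q→q) at x, □q→q at y, so q at y, i.e. Ryy.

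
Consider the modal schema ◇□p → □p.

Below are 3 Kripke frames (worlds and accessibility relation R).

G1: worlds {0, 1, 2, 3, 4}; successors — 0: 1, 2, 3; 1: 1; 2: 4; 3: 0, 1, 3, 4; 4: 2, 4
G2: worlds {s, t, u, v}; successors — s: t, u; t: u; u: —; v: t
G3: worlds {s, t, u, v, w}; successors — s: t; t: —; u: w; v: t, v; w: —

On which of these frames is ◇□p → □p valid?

The schema corresponds to the Euclidean property: ∀x ∀y ∀z (Rxy ∧ Rxz → Ryz).
G1: fails — R02 and R02 but not R22.
G2: fails — Rsu and Rsu but not Ruu.
G3: fails — Rst and Rst but not Rtt.

none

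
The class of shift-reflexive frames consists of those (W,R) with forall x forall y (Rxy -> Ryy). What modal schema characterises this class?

□(□q → q)

A defining formula is □(□q → q) (the T□ axiom).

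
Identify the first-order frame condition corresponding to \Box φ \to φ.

reflexivity: \forall x Rxx

This schema is the T axiom.
Its frame correspondent is reflexivity — \forall x Rxx.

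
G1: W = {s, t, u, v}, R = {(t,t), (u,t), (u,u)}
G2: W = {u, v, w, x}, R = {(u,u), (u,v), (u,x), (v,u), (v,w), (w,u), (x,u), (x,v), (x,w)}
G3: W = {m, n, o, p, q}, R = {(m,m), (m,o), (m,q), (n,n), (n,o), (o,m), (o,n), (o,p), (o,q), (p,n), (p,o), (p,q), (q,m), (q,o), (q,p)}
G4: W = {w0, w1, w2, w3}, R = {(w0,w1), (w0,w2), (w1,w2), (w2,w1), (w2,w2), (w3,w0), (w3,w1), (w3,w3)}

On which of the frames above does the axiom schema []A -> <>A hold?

G2, G3, G4

This is the axiom for seriality; its first-order frame correspondent is forall x exists y Rxy.
G1: fails — world s has no successor.
G2: satisfies the condition.
G3: satisfies the condition.
G4: satisfies the condition.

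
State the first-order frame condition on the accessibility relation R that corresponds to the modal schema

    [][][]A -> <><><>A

forall x exists w (x R^3 w & x R^3 w)

This is a Sahlqvist (Geach-type) schema ◇^0□^3A → □^0◇^3A.
Minimal-valuation argument: fix x; take any y with xR^0y and any z with xR^0z. Set V(A) to the set of worlds R-reachable from y in exactly 3 steps. Then □^3A holds at y, so the antecedent holds at x; validity forces ◇^3A at z, giving a w with zR^3w and yR^3w.
First-order correspondent: forall x exists w (x R^3 w & x R^3 w).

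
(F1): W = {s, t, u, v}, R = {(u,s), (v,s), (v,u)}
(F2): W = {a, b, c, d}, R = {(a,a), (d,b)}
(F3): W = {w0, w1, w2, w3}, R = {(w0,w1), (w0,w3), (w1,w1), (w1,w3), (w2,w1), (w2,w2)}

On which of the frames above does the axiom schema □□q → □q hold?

(F3)

Frame correspondent (Sahlqvist): ∀x ∀y (Rxy → ∃z (Rxz ∧ Rzy)) — i.e. density.
(F1): fails — Rus but no z with Ruz and Rzs.
(F2): fails — Rdb but no z with Rdz and Rzb.
(F3): holds.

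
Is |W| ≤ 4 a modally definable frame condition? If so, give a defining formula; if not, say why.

Not modally definable

Any modally definable frame class is closed under disjoint unions.
Any modal formula valid on each of 5 disjoint one-world frames is valid on their disjoint union (validity is preserved under disjoint unions). Each one-world frame has |W|=1≤4, but the union has |W|=5.
So the class is not modally definable.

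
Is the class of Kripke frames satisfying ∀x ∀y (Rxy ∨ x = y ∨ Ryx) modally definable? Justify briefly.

Not definable by any modal formula

Modal frame validity is preserved under disjoint unions.
Take 3 disjoint single-world reflexive frames: each is trivially connected, but their disjoint union has 3 worlds with no edge between distinct components, so it is not connected.
So the class is not modally definable.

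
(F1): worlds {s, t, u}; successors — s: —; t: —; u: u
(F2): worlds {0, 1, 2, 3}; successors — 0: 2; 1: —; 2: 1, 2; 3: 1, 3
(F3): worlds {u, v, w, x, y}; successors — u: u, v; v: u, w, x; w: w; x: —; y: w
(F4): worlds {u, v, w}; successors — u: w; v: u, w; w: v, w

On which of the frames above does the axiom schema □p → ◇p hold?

(F4)

Frame correspondent (Sahlqvist): ∀x ∃y Rxy — i.e. seriality.
(F1): fails — world s has no successor.
(F2): fails — world 1 has no successor.
(F3): fails — world x has no successor.
(F4): holds.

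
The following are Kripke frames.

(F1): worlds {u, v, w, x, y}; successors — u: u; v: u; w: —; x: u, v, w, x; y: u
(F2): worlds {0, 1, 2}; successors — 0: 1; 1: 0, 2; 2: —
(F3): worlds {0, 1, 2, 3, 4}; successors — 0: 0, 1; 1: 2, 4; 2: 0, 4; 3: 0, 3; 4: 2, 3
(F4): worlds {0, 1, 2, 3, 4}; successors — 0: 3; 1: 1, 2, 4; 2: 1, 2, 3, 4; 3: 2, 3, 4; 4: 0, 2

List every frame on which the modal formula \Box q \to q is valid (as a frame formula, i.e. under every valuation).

The schema corresponds to reflexivity: \forall x Rxx.
(F1): fails — world v does not see itself.
(F2): fails — world 0 does not see itself.
(F3): fails — world 1 does not see itself.
(F4): fails — world 0 does not see itself.
Valid on no frame.

none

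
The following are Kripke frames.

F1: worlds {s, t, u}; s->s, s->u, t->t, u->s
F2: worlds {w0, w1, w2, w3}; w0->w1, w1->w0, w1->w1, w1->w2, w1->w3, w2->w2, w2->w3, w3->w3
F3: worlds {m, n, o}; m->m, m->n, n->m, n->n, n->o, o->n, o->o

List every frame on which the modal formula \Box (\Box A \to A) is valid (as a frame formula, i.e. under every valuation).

This is the axiom for shift-reflexivity; its first-order frame correspondent is \forall x \forall y (Rxy \to Ryy).
F1: fails — Rsu but not Ruu.
F2: fails — Rw1w0 but not Rw0w0.
F3: holds.
Valid on: F3.

F3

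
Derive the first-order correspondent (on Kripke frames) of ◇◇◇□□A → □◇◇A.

∀x ∀y ∀z ((xR³y ∧ xRz) → ∃w (yR²w ∧ zR²w))

This is a Sahlqvist (Geach-type) schema ◇^3□^2A → □^1◇^2A.
Minimal-valuation argument: fix x; take any y with xR^3y and any z with xR^1z. Set V(A) to the set of worlds R-reachable from y in exactly 2 steps. Then □^2A holds at y, so the antecedent holds at x; validity forces ◇^2A at z, giving a w with zR^2w and yR^2w.
First-order correspondent: ∀x ∀y ∀z ((xR³y ∧ xRz) → ∃w (yR²w ∧ zR²w)).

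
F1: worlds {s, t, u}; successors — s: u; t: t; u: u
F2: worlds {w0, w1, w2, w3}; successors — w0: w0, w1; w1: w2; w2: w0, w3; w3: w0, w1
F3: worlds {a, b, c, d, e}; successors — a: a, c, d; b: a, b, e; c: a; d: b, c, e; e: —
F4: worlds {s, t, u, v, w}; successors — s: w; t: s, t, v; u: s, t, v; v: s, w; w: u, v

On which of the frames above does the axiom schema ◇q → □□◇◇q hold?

This is the axiom for a generalized confluence (Geach) condition; its first-order frame correspondent is ∀x ∀y ∀z ((xRy ∧ xR²z) → ∃w (y = w ∧ zR²w)).
F1: holds.
F2: fails — w0Rw1, w0R²w1 but no w with w1=w and w1R²w.
F3: fails — aRa, aR²e but no w with a=w and eR²w.
F4: fails — tRs, tR²s but no w* with s=w* and sR²w*.

F1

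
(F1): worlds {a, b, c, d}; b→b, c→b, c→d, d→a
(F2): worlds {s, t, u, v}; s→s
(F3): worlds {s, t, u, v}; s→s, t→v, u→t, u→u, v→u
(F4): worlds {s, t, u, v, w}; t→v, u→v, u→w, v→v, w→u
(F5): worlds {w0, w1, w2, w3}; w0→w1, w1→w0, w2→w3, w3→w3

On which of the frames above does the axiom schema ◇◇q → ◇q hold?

(F2)

The schema corresponds to transitivity: ∀x ∀y ∀z (Rxy ∧ Ryz → Rxz).
(F1): fails — Rcd and Rda but not Rca.
(F2): holds.
(F3): fails — Rtv and Rvu but not Rtu.
(F4): fails — Rwu and Ruv but not Rwv.
(F5): fails — Rw0w1 and Rw1w0 but not Rw0w0.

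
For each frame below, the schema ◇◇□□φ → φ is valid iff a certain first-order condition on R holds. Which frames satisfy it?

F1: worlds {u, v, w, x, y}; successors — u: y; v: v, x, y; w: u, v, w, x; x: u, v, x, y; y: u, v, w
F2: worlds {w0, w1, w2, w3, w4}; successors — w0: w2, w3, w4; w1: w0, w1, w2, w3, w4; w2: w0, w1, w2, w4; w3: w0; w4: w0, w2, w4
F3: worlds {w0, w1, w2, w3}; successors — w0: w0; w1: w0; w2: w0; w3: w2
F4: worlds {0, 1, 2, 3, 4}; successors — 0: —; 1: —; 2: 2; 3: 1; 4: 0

This is the axiom for a generalized confluence (Geach) condition; its first-order frame correspondent is ∀x ∀y (xR²y → ∃w (yR²w ∧ x = w)).
F1: fails — xR²u but no t with uR²t and x=t.
F2: fails — w1R²w3 but no w with w3R²w and w1=w.
F3: fails — w1R²w0 but no w with w0R²w and w1=w.
F4: satisfies the condition.
Valid on: F4.

F4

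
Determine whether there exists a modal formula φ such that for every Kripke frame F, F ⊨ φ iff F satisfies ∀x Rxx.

Yes: it is reflexivity, defined by the T schema □r → r.

Yes, by □r → r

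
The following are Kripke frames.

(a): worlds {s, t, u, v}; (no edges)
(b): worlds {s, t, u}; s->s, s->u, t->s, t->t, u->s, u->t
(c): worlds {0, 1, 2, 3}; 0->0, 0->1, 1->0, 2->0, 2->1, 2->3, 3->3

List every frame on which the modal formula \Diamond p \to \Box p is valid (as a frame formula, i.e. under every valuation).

(a)

Frame correspondent (Sahlqvist): \forall x \forall y \forall z (Rxy \wedge Rxz \to y = z) — i.e. partial functionality.
(a): condition met.
(b): fails — s sees both s and u.
(c): fails — 0 sees both 0 and 1.
Valid on: (a).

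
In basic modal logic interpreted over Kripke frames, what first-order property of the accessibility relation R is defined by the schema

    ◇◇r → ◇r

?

Equivalently (dual form): □r → □□r.
Suppose □r→□□r is valid. Take Rxy, Ryz and set V(r)={w : Rxw}. Then □r at x, so □□r at x, so □r at y, so r at z, i.e. Rxz.

Transitivity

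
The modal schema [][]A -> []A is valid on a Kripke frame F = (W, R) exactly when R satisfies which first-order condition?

Suppose □□A→□A is valid. Take Rxy and set V(A)={w : xR²w}. Then □□A at x, so □A at x, so A at y, i.e. ∃z(Rxz∧Rzy).
The converse is a direct semantic check.
So the correspondent is density.

Density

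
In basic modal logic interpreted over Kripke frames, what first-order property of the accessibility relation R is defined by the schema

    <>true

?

This schema is equivalent to the D axiom □ψ → ◇ψ.
It corresponds to seriality: forall x exists y Rxy.

seriality: forall x exists y Rxy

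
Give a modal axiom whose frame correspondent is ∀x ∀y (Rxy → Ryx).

r → □◇r

This is symmetry; the standard corresponding axiom is B: r → □◇r.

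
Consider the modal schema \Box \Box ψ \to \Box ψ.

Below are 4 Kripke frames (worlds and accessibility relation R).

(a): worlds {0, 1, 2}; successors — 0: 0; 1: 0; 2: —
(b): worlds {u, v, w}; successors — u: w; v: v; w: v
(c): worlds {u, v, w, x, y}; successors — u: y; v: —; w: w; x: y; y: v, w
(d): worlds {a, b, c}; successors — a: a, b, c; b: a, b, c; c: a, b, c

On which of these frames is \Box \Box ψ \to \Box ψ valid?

This is the axiom for density; its first-order frame correspondent is \forall x \forall y (Rxy \to \exists z (Rxz \wedge Rzy)).
(a): ✓.
(b): fails — Ruw but no z with Ruz and Rzw.
(c): fails — Ruy but no z with Ruz and Rzy.
(d): ✓.

(a), (d)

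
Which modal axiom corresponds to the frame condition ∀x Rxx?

The condition is reflexivity. The T schema □s → s defines it.
Suppose □s→s is valid. At any x set V(s)={w : Rxw}. Then □s holds at x, so s holds at x, i.e. Rxx.

□s → s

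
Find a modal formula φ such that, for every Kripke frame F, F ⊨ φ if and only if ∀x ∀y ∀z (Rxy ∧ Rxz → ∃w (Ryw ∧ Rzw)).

This is convergence; the standard corresponding axiom is .2: ◇□s → □◇s.
Suppose ◇□s→□◇s is valid. Take Rxy, Rxz and set V(s)={w : Ryw}. Then □s at y so ◇□s at x, so □◇s at x, so ◇s at z, giving w with Rzw and Ryw.

◇□s → □◇s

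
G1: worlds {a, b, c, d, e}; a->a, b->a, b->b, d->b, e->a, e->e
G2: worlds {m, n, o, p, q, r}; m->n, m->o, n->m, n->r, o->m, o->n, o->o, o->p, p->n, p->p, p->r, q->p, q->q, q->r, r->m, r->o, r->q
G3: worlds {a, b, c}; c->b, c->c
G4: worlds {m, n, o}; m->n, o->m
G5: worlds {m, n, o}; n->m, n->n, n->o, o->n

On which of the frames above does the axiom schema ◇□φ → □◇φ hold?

Frame correspondent (Sahlqvist): ∀x ∀y ∀z (Rxy ∧ Rxz → ∃w (Ryw ∧ Rzw)) — i.e. convergence.
G1: holds.
G2: fails — Rom and Ron but m and n have no common successor.
G3: fails — Rcc and Rcb but c and b have no common successor.
G4: fails — Rmn and Rmn but n and n have no common successor.
G5: fails — Rnn and Rnm but n and m have no common successor.

G1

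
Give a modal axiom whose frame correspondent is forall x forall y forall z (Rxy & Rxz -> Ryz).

A defining formula is ◇p → □◇p (the 5 axiom).

◇p → □◇p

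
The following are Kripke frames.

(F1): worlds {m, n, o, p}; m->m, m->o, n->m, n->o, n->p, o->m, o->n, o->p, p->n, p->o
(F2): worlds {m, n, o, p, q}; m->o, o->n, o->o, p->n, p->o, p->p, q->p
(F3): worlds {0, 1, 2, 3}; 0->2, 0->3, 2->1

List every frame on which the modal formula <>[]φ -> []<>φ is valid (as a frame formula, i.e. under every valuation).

(F1)

Frame correspondent (Sahlqvist): forall x forall y forall z (Rxy & Rxz -> exists w (Ryw & Rzw)) — i.e. convergence.
(F1): condition met.
(F2): fails — Ron and Ron but n and n have no common successor.
(F3): fails — R03 and R03 but 3 and 3 have no common successor.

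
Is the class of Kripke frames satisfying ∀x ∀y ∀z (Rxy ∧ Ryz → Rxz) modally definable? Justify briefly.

Definable; □p → □□p defines it

The condition is transitivity. A defining modal formula is □p → □□p.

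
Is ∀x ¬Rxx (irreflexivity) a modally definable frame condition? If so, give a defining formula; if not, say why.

No

Any modally definable frame class is closed under surjective bounded morphisms.
The 2-cycle (worlds s,t with s→t→s) is irreflexive, and the map sending every world to a single reflexive point • is a surjective bounded morphism (forth: every edge maps to (•,•); back: every world has a successor). So any modal formula valid on the 2-cycle is also valid on the reflexive point, which is not irreflexive.
So no modal formula (or set of formulas) defines exactly the irreflexive frames.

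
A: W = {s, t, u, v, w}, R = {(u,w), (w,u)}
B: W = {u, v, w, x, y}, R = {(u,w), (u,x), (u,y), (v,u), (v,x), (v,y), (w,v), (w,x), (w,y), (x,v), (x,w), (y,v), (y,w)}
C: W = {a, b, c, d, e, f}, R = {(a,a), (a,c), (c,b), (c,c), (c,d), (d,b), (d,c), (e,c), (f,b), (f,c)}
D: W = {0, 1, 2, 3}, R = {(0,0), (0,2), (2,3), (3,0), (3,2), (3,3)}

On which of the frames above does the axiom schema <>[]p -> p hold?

A

This is the axiom for symmetry; its first-order frame correspondent is forall x forall y (Rxy -> Ryx).
A: satisfies the condition.
B: fails — Ruw but not Rwu.
C: fails — Rfc but not Rcf.
D: fails — R02 but not R20.
Valid on: A.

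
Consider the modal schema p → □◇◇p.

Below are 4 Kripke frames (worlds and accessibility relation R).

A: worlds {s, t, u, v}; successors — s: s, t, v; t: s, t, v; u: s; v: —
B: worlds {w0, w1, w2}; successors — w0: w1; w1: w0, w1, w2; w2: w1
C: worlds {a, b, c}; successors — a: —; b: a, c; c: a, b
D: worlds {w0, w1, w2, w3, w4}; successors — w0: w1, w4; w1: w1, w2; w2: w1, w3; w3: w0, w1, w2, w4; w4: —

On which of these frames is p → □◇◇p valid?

Frame correspondent (Sahlqvist): ∀x ∀z (xRz → ∃w (x = w ∧ zR²w)) — i.e. a generalized confluence (Geach) condition.
A: fails — sRv but no w with s=w and vR²w.
B: holds.
C: fails — bRa but no w with b=w and aR²w.
D: fails — w0Rw1 but no w with w0=w and w1R²w.
Valid on: B.

B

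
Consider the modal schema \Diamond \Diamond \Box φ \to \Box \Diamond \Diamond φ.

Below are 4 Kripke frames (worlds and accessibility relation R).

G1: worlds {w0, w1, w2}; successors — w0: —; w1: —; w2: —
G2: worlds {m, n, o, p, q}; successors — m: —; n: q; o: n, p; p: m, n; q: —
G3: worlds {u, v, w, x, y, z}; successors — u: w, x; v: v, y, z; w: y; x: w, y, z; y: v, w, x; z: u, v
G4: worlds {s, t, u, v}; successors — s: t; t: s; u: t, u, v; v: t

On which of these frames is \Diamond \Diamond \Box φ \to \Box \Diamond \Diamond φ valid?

G1

Frame correspondent (Sahlqvist): \forall x \forall y \forall z ((x R^2 y \wedge xRz) \to \exists w (yRw \wedge z R^2 w)) — i.e. a generalized confluence (Geach) condition.
G1: ✓.
G2: fails — oR²m, oRn but no w with mRw and nR²w.
G3: fails — uR²w, uRw but no t with wRt and wR²t.
G4: fails — uR²s, uRv but no w with sRw and vR²w.
Valid on: G1.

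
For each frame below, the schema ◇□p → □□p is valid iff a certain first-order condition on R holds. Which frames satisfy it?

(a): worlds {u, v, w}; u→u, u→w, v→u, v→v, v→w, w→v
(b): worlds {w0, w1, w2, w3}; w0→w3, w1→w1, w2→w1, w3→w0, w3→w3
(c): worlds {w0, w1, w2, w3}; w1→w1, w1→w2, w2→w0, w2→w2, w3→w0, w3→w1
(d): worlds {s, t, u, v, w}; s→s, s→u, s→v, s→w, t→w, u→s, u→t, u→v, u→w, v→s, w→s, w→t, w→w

none

Frame correspondent (Sahlqvist): ∀x ∀y ∀z ((xRy ∧ xR²z) → ∃w (yRw ∧ z = w)) — i.e. a generalized confluence (Geach) condition.
(a): fails — uRu, uR²v but no t with uRt and v=t.
(b): fails — w3Rw0, w3R²w0 but no w with w0Rw and w0=w.
(c): fails — w1Rw1, w1R²w0 but no w with w1Rw and w0=w.
(d): fails — sRs, sR²t but no w* with sRw* and t=w*.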